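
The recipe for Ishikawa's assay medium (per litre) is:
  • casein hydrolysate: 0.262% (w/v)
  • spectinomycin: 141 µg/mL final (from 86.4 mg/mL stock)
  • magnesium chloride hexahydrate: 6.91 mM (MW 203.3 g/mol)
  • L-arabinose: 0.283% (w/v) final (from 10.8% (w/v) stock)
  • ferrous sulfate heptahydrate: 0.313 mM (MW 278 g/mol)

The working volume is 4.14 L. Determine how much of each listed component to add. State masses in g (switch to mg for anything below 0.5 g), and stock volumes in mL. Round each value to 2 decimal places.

casein hydrolysate 10.85 g; spectinomycin 6.76 mL; magnesium chloride hexahydrate 5.82 g; L-arabinose 108.48 mL; ferrous sulfate heptahydrate 360.24 mg

Scale factor relative to 1 L: 4.14.
casein hydrolysate: 0.262% w/v = 2.62 g/L → 2.62 × 4.14 L = 10.85 g
spectinomycin: V = C2·V2/C1 = 141 µg/mL × 4140 mL ÷ 86400 µg/mL = 6.76 mL
magnesium chloride hexahydrate: 6.91 mmol/L × 203.3 g/mol × 4.14 L ÷ 1000 = 5.82 g
L-arabinose: C1V1 = C2V2 → 0.283% ÷ 10.8% × 4140 mL = 108.48 mL
ferrous sulfate heptahydrate: 0.313 mmol/L × 278 mg/mmol × 4.14 L = 360.24 mg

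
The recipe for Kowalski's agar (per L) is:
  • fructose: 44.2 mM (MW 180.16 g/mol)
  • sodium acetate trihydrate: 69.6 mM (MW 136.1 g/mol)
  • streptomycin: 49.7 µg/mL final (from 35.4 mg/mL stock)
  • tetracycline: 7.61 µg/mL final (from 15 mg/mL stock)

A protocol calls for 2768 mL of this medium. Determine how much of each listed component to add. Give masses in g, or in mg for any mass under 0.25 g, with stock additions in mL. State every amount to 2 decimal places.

Target volume = 2768 mL = 2.768 L.
fructose: 44.2 mmol/L × 180.16 g/mol × 2.768 L ÷ 1000 = 22.04 g
sodium acetate trihydrate: 69.6 mmol/L × 136.1 g/mol × 2.768 L ÷ 1000 = 26.22 g
streptomycin: C1V1 = C2V2 → 49.7 µg/mL × 2768 mL ÷ 35400 µg/mL = 3.89 mL
tetracycline: C1V1 = C2V2 → 7.61 µg/mL × 2768 mL ÷ 15000 µg/mL = 1.40 mL

fructose 22.04 g; sodium acetate trihydrate 26.22 g; streptomycin 3.89 mL; tetracycline 1.40 mL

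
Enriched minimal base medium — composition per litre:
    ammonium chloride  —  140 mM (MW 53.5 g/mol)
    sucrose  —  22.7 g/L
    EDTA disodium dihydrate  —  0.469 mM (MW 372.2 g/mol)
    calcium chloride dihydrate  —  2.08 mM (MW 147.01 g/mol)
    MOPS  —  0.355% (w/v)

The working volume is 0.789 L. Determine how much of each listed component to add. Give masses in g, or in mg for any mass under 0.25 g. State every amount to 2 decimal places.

ammonium chloride 5.91 g; sucrose 17.91 g; EDTA disodium dihydrate 137.73 mg; calcium chloride dihydrate 241.26 mg; MOPS 2.80 g

Working volume: 0.789 L.
ammonium chloride: 140 mmol/L × 53.5 g/mol × 0.789 L ÷ 1000 = 5.91 g
sucrose: 22.7 g/L × 0.789 L = 17.91 g
EDTA disodium dihydrate: 0.469 mmol/L × 372.2 mg/mmol × 0.789 L = 137.73 mg
calcium chloride dihydrate: 2.08 mmol/L × 147.01 mg/mmol × 0.789 L = 241.26 mg
MOPS: 0.355% w/v = 3.55 g/L → 3.55 × 0.789 L = 2.80 g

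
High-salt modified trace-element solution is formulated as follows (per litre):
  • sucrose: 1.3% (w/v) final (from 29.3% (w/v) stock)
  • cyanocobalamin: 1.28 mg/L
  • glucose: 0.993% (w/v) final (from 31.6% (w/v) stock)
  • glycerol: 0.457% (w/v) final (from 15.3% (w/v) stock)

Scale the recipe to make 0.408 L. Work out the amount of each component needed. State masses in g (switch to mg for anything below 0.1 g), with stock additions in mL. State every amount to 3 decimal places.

sucrose 18.102 mL; cyanocobalamin 0.522 mg; glucose 12.821 mL; glycerol 12.187 mL

Working volume: 0.408 L.
sucrose: V = C2·V2/C1 = 1.3% ÷ 29.3% × 408 mL = 18.102 mL
cyanocobalamin: 1.28 mg/L × 0.408 L = 0.522 mg
glucose: C1V1 = C2V2 → 0.993% ÷ 31.6% × 408 mL = 12.821 mL
glycerol: dilute stock: 0.457% ÷ 15.3% × 408 mL = 12.187 mL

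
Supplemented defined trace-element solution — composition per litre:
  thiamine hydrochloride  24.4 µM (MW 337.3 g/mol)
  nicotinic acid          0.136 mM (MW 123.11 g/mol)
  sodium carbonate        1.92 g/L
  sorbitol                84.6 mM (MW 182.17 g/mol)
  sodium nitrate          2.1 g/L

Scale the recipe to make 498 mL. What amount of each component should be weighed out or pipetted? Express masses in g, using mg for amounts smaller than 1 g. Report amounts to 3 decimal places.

Target volume = 498 mL = 0.498 L.
thiamine hydrochloride: 24.4 µmol/L × 337.3 g/mol × 0.498 L ÷ 1000 = 4.099 mg
nicotinic acid: 0.136 mmol/L × 123.11 mg/mmol × 0.498 L = 8.338 mg
sodium carbonate: 1.92 g/L × 0.498 L = 0.95616 g = 956.160 mg
sorbitol: 84.6 mmol/L × 182.17 g/mol × 0.498 L ÷ 1000 = 7.675 g
sodium nitrate: 2.1 g/L × 0.498 L = 1.046 g

thiamine hydrochloride 4.099 mg; nicotinic acid 8.338 mg; sodium carbonate 956.160 mg; sorbitol 7.675 g; sodium nitrate 1.046 g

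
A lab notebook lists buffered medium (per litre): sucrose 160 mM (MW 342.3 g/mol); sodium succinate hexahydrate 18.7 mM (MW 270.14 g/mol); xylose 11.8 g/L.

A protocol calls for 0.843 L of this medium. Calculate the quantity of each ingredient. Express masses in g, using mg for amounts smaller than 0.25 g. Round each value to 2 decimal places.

Scale factor relative to 1 L: 0.843.
sucrose: 160 mmol/L × 342.3 g/mol × 0.843 L ÷ 1000 = 46.17 g
sodium succinate hexahydrate: 18.7 mmol/L × 270.14 g/mol × 0.843 L ÷ 1000 = 4.26 g
xylose: 11.8 g/L × 0.843 L = 9.95 g

sucrose 46.17 g; sodium succinate hexahydrate 4.26 g; xylose 9.95 g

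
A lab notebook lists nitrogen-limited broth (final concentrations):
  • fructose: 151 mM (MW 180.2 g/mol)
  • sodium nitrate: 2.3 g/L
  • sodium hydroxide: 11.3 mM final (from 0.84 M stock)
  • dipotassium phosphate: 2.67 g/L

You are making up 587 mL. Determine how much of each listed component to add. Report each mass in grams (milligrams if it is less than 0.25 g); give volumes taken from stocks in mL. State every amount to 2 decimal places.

fructose 15.97 g; sodium nitrate 1.35 g; sodium hydroxide 7.90 mL; dipotassium phosphate 1.57 g

Scale factor relative to 1 L: 0.587.
fructose: 151 mmol/L × 180.2 g/mol × 0.587 L ÷ 1000 = 15.97 g
sodium nitrate: 2.3 g/L × 0.587 L = 1.35 g
sodium hydroxide: dilute stock: 11.3 mM × 587 mL ÷ 840 mM = 7.90 mL
dipotassium phosphate: 2.67 g/L × 0.587 L = 1.57 g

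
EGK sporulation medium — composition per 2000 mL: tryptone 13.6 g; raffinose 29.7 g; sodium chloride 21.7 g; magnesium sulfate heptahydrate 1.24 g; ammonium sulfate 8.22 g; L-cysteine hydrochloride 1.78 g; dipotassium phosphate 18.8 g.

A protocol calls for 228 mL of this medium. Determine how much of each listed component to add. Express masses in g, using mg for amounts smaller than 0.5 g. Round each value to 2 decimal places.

tryptone 1.55 g; raffinose 3.39 g; sodium chloride 2.47 g; magnesium sulfate heptahydrate 141.36 mg; ammonium sulfate 0.94 g; L-cysteine hydrochloride 202.92 mg; dipotassium phosphate 2.14 g

Scale factor = 228 mL / 2000 mL = 0.114.
tryptone: 13.6 g × (228 mL / 2000 mL) = 1.55 g
raffinose: 29.7 g × (228 mL / 2000 mL) = 3.39 g
sodium chloride: 21.7 g × (228 mL / 2000 mL) = 2.47 g
magnesium sulfate heptahydrate: 1.24 g × (228 mL / 2000 mL) = 0.14136 g = 141.36 mg
ammonium sulfate: 8.22 g × (228 mL / 2000 mL) = 0.94 g
L-cysteine hydrochloride: 1.78 g × (228 mL / 2000 mL) = 0.20292 g = 202.92 mg
dipotassium phosphate: 18.8 g × (228 mL / 2000 mL) = 2.14 g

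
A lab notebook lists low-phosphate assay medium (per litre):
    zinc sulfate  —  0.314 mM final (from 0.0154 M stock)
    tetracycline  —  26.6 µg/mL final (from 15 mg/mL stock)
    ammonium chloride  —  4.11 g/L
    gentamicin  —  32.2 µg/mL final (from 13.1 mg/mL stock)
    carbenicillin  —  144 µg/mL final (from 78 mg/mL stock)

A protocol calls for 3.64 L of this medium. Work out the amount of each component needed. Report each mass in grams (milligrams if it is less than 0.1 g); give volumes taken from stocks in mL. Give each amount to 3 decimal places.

Working volume: 3.64 L.
zinc sulfate: dilute stock: 0.314 mM × 3640 mL ÷ 15.4 mM = 74.218 mL
tetracycline: C1V1 = C2V2 → 26.6 µg/mL × 3640 mL ÷ 15000 µg/mL = 6.455 mL
ammonium chloride: 4.11 g/L × 3.64 L = 14.960 g
gentamicin: V = C2·V2/C1 = 32.2 µg/mL × 3640 mL ÷ 13100 µg/mL = 8.947 mL
carbenicillin: dilute stock: 144 µg/mL × 3640 mL ÷ 78000 µg/mL = 6.720 mL

zinc sulfate 74.218 mL; tetracycline 6.455 mL; ammonium chloride 14.960 g; gentamicin 8.947 mL; carbenicillin 6.720 mL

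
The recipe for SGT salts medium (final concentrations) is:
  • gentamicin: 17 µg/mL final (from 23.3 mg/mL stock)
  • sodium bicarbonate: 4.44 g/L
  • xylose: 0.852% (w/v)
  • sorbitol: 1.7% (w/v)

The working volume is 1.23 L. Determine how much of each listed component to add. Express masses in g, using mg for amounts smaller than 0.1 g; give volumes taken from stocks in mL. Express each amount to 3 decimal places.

gentamicin 0.897 mL; sodium bicarbonate 5.461 g; xylose 10.480 g; sorbitol 20.910 g

Scale factor relative to 1 L: 1.23.
gentamicin: V = C2·V2/C1 = 17 µg/mL × 1230 mL ÷ 23300 µg/mL = 0.897 mL
sodium bicarbonate: 4.44 g/L × 1.23 L = 5.461 g
xylose: 0.852 g per 100 mL × 1230 mL ÷ 100 = 10.480 g
sorbitol: 1.7% w/v = 17 g/L → 17 × 1.23 L = 20.910 g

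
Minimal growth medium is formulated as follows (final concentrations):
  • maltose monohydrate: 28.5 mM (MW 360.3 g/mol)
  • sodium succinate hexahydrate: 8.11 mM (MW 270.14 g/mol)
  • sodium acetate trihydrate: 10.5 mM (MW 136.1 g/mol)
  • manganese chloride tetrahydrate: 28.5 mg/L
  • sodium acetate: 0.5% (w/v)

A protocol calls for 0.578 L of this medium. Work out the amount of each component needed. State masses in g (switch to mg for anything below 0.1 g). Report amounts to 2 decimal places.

Working volume: 0.578 L.
maltose monohydrate: 28.5 mmol/L × 360.3 g/mol × 0.578 L ÷ 1000 = 5.94 g
sodium succinate hexahydrate: 8.11 mmol/L × 270.14 g/mol × 0.578 L ÷ 1000 = 1.27 g
sodium acetate trihydrate: 10.5 mmol/L × 136.1 g/mol × 0.578 L ÷ 1000 = 0.83 g
manganese chloride tetrahydrate: 28.5 mg/L × 0.578 L = 16.47 mg
sodium acetate: 0.5 g per 100 mL × 578 mL ÷ 100 = 2.89 g

maltose monohydrate 5.94 g; sodium succinate hexahydrate 1.27 g; sodium acetate trihydrate 0.83 g; manganese chloride tetrahydrate 16.47 mg; sodium acetate 2.89 g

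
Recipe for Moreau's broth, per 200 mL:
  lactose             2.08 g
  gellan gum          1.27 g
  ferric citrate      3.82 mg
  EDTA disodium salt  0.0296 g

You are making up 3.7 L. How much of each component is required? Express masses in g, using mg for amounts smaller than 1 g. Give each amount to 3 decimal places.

lactose 38.480 g; gellan gum 23.495 g; ferric citrate 70.670 mg; EDTA disodium salt 547.600 mg

Scale factor = 3700 mL / 200 mL = 18.5.
lactose: 2.08 g × (3700 mL / 200 mL) = 38.480 g
gellan gum: 1.27 g × (3700 mL / 200 mL) = 23.495 g
ferric citrate: 3.82 mg × (3700 mL / 200 mL) = 70.670 mg
EDTA disodium salt: 0.0296 g × (3700 mL / 200 mL) = 0.5476 g = 547.600 mg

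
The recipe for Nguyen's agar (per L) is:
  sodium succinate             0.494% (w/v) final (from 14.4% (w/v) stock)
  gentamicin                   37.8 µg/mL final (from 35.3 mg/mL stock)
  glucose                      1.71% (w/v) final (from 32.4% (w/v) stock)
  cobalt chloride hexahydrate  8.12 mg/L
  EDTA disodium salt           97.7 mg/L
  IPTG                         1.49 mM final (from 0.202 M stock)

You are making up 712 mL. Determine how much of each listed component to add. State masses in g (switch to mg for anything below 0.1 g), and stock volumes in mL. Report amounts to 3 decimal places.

Scale factor relative to 1 L: 0.712.
sodium succinate: V = C2·V2/C1 = 0.494% ÷ 14.4% × 712 mL = 24.426 mL
gentamicin: V = C2·V2/C1 = 37.8 µg/mL × 712 mL ÷ 35300 µg/mL = 0.762 mL
glucose: V = C2·V2/C1 = 1.71% ÷ 32.4% × 712 mL = 37.578 mL
cobalt chloride hexahydrate: 8.12 mg/L × 0.712 L = 5.781 mg
EDTA disodium salt: 97.7 mg/L × 0.712 L = 69.562 mg
IPTG: V = C2·V2/C1 = 1.49 mM × 712 mL ÷ 202 mM = 5.252 mL

sodium succinate 24.426 mL; gentamicin 0.762 mL; glucose 37.578 mL; cobalt chloride hexahydrate 5.781 mg; EDTA disodium salt 69.562 mg; IPTG 5.252 mL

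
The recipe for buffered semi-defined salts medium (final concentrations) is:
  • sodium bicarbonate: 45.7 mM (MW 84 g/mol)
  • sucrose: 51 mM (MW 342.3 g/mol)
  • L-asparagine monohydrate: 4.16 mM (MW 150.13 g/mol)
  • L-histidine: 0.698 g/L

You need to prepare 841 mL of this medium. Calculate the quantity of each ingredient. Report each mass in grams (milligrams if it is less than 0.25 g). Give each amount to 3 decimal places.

Target volume = 841 mL = 0.841 L.
sodium bicarbonate: 45.7 mmol/L × 84 g/mol × 0.841 L ÷ 1000 = 3.228 g
sucrose: 51 mmol/L × 342.3 g/mol × 0.841 L ÷ 1000 = 14.682 g
L-asparagine monohydrate: 4.16 mmol/L × 150.13 g/mol × 0.841 L ÷ 1000 = 0.525 g
L-histidine: 0.698 g/L × 0.841 L = 0.587 g

sodium bicarbonate 3.228 g; sucrose 14.682 g; L-asparagine monohydrate 0.525 g; L-histidine 0.587 g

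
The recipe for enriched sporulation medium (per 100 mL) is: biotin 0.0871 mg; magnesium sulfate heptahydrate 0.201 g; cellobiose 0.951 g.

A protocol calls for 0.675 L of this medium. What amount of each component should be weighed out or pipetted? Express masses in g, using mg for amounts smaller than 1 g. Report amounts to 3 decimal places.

biotin 0.588 mg; magnesium sulfate heptahydrate 1.357 g; cellobiose 6.419 g

Scale factor = 675 mL / 100 mL = 6.75.
biotin: 0.0871 mg × (675 mL / 100 mL) = 0.588 mg
magnesium sulfate heptahydrate: 0.201 g × (675 mL / 100 mL) = 1.357 g
cellobiose: 0.951 g × (675 mL / 100 mL) = 6.419 g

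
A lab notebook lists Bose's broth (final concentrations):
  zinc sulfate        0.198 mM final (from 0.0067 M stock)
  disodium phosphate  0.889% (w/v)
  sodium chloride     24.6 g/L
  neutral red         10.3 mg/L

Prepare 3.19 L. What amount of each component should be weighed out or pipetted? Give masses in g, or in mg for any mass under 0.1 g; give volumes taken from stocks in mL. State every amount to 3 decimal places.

zinc sulfate 94.272 mL; disodium phosphate 28.359 g; sodium chloride 78.474 g; neutral red 32.857 mg

Scale factor relative to 1 L: 3.19.
zinc sulfate: C1V1 = C2V2 → 0.198 mM × 3190 mL ÷ 6.7 mM = 94.272 mL
disodium phosphate: 0.889% w/v = 8.89 g/L → 8.89 × 3.19 L = 28.359 g
sodium chloride: 24.6 g/L × 3.19 L = 78.474 g
neutral red: 10.3 mg/L × 3.19 L = 32.857 mg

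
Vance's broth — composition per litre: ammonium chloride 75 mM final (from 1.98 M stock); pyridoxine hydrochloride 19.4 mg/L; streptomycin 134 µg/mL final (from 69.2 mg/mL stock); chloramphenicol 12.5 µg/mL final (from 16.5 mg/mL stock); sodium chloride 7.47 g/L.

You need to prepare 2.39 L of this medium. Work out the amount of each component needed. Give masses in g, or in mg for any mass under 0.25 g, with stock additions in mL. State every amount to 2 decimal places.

Scale factor relative to 1 L: 2.39.
ammonium chloride: C1V1 = C2V2 → 75 mM × 2390 mL ÷ 1980 mM = 90.53 mL
pyridoxine hydrochloride: 19.4 mg/L × 2.39 L = 46.37 mg
streptomycin: C1V1 = C2V2 → 134 µg/mL × 2390 mL ÷ 69200 µg/mL = 4.63 mL
chloramphenicol: V = C2·V2/C1 = 12.5 µg/mL × 2390 mL ÷ 16500 µg/mL = 1.81 mL
sodium chloride: 7.47 g/L × 2.39 L = 17.85 g

ammonium chloride 90.53 mL; pyridoxine hydrochloride 46.37 mg; streptomycin 4.63 mL; chloramphenicol 1.81 mL; sodium chloride 17.85 g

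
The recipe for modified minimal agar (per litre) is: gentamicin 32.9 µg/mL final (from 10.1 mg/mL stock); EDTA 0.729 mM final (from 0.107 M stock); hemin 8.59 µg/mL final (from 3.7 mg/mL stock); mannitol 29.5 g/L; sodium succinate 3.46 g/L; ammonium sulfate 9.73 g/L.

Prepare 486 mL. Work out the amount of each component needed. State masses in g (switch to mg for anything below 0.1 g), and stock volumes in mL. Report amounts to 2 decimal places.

Scale factor relative to 1 L: 0.486.
gentamicin: C1V1 = C2V2 → 32.9 µg/mL × 486 mL ÷ 10100 µg/mL = 1.58 mL
EDTA: dilute stock: 0.729 mM × 486 mL ÷ 107 mM = 3.31 mL
hemin: V = C2·V2/C1 = 8.59 µg/mL × 486 mL ÷ 3700 µg/mL = 1.13 mL
mannitol: 29.5 g/L × 0.486 L = 14.34 g
sodium succinate: 3.46 g/L × 0.486 L = 1.68 g
ammonium sulfate: 9.73 g/L × 0.486 L = 4.73 g

gentamicin 1.58 mL; EDTA 3.31 mL; hemin 1.13 mL; mannitol 14.34 g; sodium succinate 1.68 g; ammonium sulfate 4.73 g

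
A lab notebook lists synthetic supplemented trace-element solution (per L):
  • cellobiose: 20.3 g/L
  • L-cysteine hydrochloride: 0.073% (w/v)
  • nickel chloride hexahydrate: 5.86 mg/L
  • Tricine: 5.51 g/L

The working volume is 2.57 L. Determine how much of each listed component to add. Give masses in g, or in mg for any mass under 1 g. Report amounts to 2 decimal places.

cellobiose 52.17 g; L-cysteine hydrochloride 1.88 g; nickel chloride hexahydrate 15.06 mg; Tricine 14.16 g

Scale factor relative to 1 L: 2.57.
cellobiose: 20.3 g/L × 2.57 L = 52.17 g
L-cysteine hydrochloride: 0.073 g per 100 mL × 2570 mL ÷ 100 = 1.88 g
nickel chloride hexahydrate: 5.86 mg/L × 2.57 L = 15.06 mg
Tricine: 5.51 g/L × 2.57 L = 14.16 g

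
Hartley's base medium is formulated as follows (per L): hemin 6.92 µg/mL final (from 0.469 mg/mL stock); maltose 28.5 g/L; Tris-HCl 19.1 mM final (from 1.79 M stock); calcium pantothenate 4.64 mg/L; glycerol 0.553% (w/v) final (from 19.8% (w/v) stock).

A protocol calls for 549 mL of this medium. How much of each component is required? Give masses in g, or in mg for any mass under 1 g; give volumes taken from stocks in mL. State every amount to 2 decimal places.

Working volume: 549 mL = 0.549 L.
hemin: dilute stock: 6.92 µg/mL × 549 mL ÷ 469 µg/mL = 8.10 mL
maltose: 28.5 g/L × 0.549 L = 15.65 g
Tris-HCl: C1V1 = C2V2 → 19.1 mM × 549 mL ÷ 1790 mM = 5.86 mL
calcium pantothenate: 4.64 mg/L × 0.549 L = 2.55 mg
glycerol: V = C2·V2/C1 = 0.553% ÷ 19.8% × 549 mL = 15.33 mL

hemin 8.10 mL; maltose 15.65 g; Tris-HCl 5.86 mL; calcium pantothenate 2.55 mg; glycerol 15.33 mL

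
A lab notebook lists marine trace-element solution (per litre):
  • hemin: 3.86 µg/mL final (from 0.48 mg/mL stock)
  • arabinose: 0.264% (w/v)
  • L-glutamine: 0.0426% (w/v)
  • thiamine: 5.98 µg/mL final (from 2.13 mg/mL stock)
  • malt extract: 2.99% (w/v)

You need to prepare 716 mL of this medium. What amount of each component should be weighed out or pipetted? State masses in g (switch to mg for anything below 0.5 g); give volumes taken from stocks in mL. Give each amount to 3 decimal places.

Working volume: 716 mL = 0.716 L.
hemin: C1V1 = C2V2 → 3.86 µg/mL × 716 mL ÷ 480 µg/mL = 5.758 mL
arabinose: 0.264% w/v = 2.64 g/L → 2.64 × 0.716 L = 1.890 g
L-glutamine: 0.0426 g per 100 mL × 716 mL ÷ 100 = 0.305016 g = 305.016 mg
thiamine: C1V1 = C2V2 → 5.98 µg/mL × 716 mL ÷ 2130 µg/mL = 2.010 mL
malt extract: 2.99 g per 100 mL × 716 mL ÷ 100 = 21.408 g

hemin 5.758 mL; arabinose 1.890 g; L-glutamine 305.016 mg; thiamine 2.010 mL; malt extract 21.408 g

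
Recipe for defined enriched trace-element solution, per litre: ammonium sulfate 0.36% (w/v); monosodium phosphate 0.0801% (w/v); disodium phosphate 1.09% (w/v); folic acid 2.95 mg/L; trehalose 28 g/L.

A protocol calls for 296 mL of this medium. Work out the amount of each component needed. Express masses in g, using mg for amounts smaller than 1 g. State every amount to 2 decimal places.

ammonium sulfate 1.07 g; monosodium phosphate 237.10 mg; disodium phosphate 3.23 g; folic acid 0.87 mg; trehalose 8.29 g

Scale factor relative to 1 L: 0.296.
ammonium sulfate: 0.36 g per 100 mL × 296 mL ÷ 100 = 1.07 g
monosodium phosphate: 0.0801% w/v = 0.801 g/L → 0.801 × 0.296 L = 0.237096 g = 237.10 mg
disodium phosphate: 1.09% w/v = 10.9 g/L → 10.9 × 0.296 L = 3.23 g
folic acid: 2.95 mg/L × 0.296 L = 0.87 mg
trehalose: 28 g/L × 0.296 L = 8.29 g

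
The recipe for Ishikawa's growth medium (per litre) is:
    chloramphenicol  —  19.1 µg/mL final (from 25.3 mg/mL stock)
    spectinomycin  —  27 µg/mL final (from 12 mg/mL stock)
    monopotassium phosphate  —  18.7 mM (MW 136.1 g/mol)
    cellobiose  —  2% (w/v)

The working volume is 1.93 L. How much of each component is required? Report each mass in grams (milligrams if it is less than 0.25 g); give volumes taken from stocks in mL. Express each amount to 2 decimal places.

Working volume: 1.93 L.
chloramphenicol: V = C2·V2/C1 = 19.1 µg/mL × 1930 mL ÷ 25300 µg/mL = 1.46 mL
spectinomycin: C1V1 = C2V2 → 27 µg/mL × 1930 mL ÷ 12000 µg/mL = 4.34 mL
monopotassium phosphate: 18.7 mmol/L × 136.1 g/mol × 1.93 L ÷ 1000 = 4.91 g
cellobiose: 2 g per 100 mL × 1930 mL ÷ 100 = 38.60 g

chloramphenicol 1.46 mL; spectinomycin 4.34 mL; monopotassium phosphate 4.91 g; cellobiose 38.60 g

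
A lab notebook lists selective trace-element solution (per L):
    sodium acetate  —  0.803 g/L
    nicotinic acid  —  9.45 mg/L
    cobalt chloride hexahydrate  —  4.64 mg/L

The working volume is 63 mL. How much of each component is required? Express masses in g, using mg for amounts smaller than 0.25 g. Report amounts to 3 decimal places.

sodium acetate 50.589 mg; nicotinic acid 0.595 mg; cobalt chloride hexahydrate 0.292 mg

Working volume: 63 mL = 0.063 L.
sodium acetate: 0.803 g/L × 0.063 L = 0.050589 g = 50.589 mg
nicotinic acid: 9.45 mg/L × 0.063 L = 0.595 mg
cobalt chloride hexahydrate: 4.64 mg/L × 0.063 L = 0.292 mg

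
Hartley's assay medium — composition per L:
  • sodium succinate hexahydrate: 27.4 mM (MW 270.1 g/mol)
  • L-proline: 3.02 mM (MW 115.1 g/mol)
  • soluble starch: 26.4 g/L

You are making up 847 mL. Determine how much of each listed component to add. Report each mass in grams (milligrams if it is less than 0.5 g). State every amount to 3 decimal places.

sodium succinate hexahydrate 6.268 g; L-proline 294.419 mg; soluble starch 22.361 g

Scale factor relative to 1 L: 0.847.
sodium succinate hexahydrate: 27.4 mmol/L × 270.1 g/mol × 0.847 L ÷ 1000 = 6.268 g
L-proline: 3.02 mmol/L × 115.1 mg/mmol × 0.847 L = 294.419 mg
soluble starch: 26.4 g/L × 0.847 L = 22.361 g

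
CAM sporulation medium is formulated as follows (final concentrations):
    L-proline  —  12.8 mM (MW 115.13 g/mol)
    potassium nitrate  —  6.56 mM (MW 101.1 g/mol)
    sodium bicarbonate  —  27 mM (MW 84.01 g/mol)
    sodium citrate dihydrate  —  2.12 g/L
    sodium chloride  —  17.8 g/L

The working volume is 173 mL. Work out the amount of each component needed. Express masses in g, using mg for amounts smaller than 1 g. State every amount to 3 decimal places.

Working volume: 173 mL = 0.173 L.
L-proline: 12.8 mmol/L × 115.13 mg/mmol × 0.173 L = 254.944 mg
potassium nitrate: 6.56 mmol/L × 101.1 mg/mmol × 0.173 L = 114.736 mg
sodium bicarbonate: 27 mmol/L × 84.01 mg/mmol × 0.173 L = 392.411 mg
sodium citrate dihydrate: 2.12 g/L × 0.173 L = 0.36676 g = 366.760 mg
sodium chloride: 17.8 g/L × 0.173 L = 3.079 g

L-proline 254.944 mg; potassium nitrate 114.736 mg; sodium bicarbonate 392.411 mg; sodium citrate dihydrate 366.760 mg; sodium chloride 3.079 g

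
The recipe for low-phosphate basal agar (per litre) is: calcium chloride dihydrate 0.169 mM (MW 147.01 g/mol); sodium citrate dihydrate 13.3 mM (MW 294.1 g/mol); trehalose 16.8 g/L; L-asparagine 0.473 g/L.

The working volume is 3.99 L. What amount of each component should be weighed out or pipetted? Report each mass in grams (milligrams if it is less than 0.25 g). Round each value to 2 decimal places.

Working volume: 3.99 L.
calcium chloride dihydrate: 0.169 mmol/L × 147.01 mg/mmol × 3.99 L = 99.13 mg
sodium citrate dihydrate: 13.3 mmol/L × 294.1 g/mol × 3.99 L ÷ 1000 = 15.61 g
trehalose: 16.8 g/L × 3.99 L = 67.03 g
L-asparagine: 0.473 g/L × 3.99 L = 1.89 g

calcium chloride dihydrate 99.13 mg; sodium citrate dihydrate 15.61 g; trehalose 67.03 g; L-asparagine 1.89 g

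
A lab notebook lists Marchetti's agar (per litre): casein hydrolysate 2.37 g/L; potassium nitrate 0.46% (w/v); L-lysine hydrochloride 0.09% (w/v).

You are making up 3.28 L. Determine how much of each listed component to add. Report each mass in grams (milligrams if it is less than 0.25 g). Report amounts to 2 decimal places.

casein hydrolysate 7.77 g; potassium nitrate 15.09 g; L-lysine hydrochloride 2.95 g

Scale factor relative to 1 L: 3.28.
casein hydrolysate: 2.37 g/L × 3.28 L = 7.77 g
potassium nitrate: 0.46% w/v = 4.6 g/L → 4.6 × 3.28 L = 15.09 g
L-lysine hydrochloride: 0.09% w/v = 0.9 g/L → 0.9 × 3.28 L = 2.95 g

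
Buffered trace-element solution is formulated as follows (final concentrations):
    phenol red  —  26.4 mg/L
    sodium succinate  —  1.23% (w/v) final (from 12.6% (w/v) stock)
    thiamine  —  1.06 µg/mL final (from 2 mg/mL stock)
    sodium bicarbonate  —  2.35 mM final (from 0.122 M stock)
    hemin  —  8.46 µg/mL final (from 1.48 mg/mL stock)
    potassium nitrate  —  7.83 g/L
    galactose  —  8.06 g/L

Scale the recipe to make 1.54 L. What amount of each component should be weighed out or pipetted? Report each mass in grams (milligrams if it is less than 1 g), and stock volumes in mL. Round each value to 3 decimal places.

phenol red 40.656 mg; sodium succinate 150.333 mL; thiamine 0.816 mL; sodium bicarbonate 29.664 mL; hemin 8.803 mL; potassium nitrate 12.058 g; galactose 12.412 g

Scale factor relative to 1 L: 1.54.
phenol red: 26.4 mg/L × 1.54 L = 40.656 mg
sodium succinate: V = C2·V2/C1 = 1.23% ÷ 12.6% × 1540 mL = 150.333 mL
thiamine: C1V1 = C2V2 → 1.06 µg/mL × 1540 mL ÷ 2000 µg/mL = 0.816 mL
sodium bicarbonate: dilute stock: 2.35 mM × 1540 mL ÷ 122 mM = 29.664 mL
hemin: C1V1 = C2V2 → 8.46 µg/mL × 1540 mL ÷ 1480 µg/mL = 8.803 mL
potassium nitrate: 7.83 g/L × 1.54 L = 12.058 g
galactose: 8.06 g/L × 1.54 L = 12.412 g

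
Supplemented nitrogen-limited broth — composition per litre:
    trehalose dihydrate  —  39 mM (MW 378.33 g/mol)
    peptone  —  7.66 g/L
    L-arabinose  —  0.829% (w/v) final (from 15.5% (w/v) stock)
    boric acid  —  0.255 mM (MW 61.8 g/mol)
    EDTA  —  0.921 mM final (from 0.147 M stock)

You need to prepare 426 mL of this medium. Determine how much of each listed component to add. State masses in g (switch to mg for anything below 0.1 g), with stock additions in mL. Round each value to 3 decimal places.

Working volume: 426 mL = 0.426 L.
trehalose dihydrate: 39 mmol/L × 378.33 g/mol × 0.426 L ÷ 1000 = 6.286 g
peptone: 7.66 g/L × 0.426 L = 3.263 g
L-arabinose: dilute stock: 0.829% ÷ 15.5% × 426 mL = 22.784 mL
boric acid: 0.255 mmol/L × 61.8 mg/mmol × 0.426 L = 6.713 mg
EDTA: dilute stock: 0.921 mM × 426 mL ÷ 147 mM = 2.669 mL

trehalose dihydrate 6.286 g; peptone 3.263 g; L-arabinose 22.784 mL; boric acid 6.713 mg; EDTA 2.669 mL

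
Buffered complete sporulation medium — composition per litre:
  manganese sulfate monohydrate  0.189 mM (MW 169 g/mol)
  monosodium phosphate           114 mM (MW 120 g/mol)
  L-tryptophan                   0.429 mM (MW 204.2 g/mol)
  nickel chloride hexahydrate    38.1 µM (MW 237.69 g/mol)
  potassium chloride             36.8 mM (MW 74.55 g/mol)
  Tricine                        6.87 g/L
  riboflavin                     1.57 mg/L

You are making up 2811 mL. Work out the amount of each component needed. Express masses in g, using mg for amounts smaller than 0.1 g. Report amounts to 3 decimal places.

Working volume: 2811 mL = 2.811 L.
manganese sulfate monohydrate: 0.189 mmol/L × 169 mg/mmol × 2.811 L = 89.786 mg
monosodium phosphate: 114 mmol/L × 120 g/mol × 2.811 L ÷ 1000 = 38.454 g
L-tryptophan: 0.429 mmol/L × 204.2 g/mol × 2.811 L ÷ 1000 = 0.246 g
nickel chloride hexahydrate: 38.1 µmol/L × 237.69 g/mol × 2.811 L ÷ 1000 = 25.456 mg
potassium chloride: 36.8 mmol/L × 74.55 g/mol × 2.811 L ÷ 1000 = 7.712 g
Tricine: 6.87 g/L × 2.811 L = 19.312 g
riboflavin: 1.57 mg/L × 2.811 L = 4.413 mg

manganese sulfate monohydrate 89.786 mg; monosodium phosphate 38.454 g; L-tryptophan 0.246 g; nickel chloride hexahydrate 25.456 mg; potassium chloride 7.712 g; Tricine 19.312 g; riboflavin 4.413 mg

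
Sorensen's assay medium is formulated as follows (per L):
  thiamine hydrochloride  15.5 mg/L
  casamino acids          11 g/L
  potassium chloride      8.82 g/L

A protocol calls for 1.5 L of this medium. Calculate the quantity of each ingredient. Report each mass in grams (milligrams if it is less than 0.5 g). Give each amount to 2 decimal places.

thiamine hydrochloride 23.25 mg; casamino acids 16.50 g; potassium chloride 13.23 g

Working volume: 1.5 L.
thiamine hydrochloride: 15.5 mg/L × 1.5 L = 23.25 mg
casamino acids: 11 g/L × 1.5 L = 16.50 g
potassium chloride: 8.82 g/L × 1.5 L = 13.23 g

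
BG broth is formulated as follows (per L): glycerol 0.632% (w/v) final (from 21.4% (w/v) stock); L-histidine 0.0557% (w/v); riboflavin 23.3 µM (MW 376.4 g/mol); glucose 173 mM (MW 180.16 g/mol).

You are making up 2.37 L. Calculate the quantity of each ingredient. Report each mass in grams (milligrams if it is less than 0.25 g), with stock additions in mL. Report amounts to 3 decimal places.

Working volume: 2.37 L.
glycerol: C1V1 = C2V2 → 0.632% ÷ 21.4% × 2370 mL = 69.993 mL
L-histidine: 0.0557 g per 100 mL × 2370 mL ÷ 100 = 1.320 g
riboflavin: 23.3 µmol/L × 376.4 g/mol × 2.37 L ÷ 1000 = 20.785 mg
glucose: 173 mmol/L × 180.16 g/mol × 2.37 L ÷ 1000 = 73.867 g

glycerol 69.993 mL; L-histidine 1.320 g; riboflavin 20.785 mg; glucose 73.867 g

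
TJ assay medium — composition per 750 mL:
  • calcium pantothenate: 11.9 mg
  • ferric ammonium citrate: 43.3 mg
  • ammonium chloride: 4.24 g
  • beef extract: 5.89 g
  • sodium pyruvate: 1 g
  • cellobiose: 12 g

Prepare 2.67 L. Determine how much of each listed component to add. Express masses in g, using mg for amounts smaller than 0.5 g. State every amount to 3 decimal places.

calcium pantothenate 42.364 mg; ferric ammonium citrate 154.148 mg; ammonium chloride 15.094 g; beef extract 20.968 g; sodium pyruvate 3.560 g; cellobiose 42.720 g

Ratio of target to recipe volume: 2670 / 750 = 3.56.
calcium pantothenate: 11.9 mg × (2670 mL / 750 mL) = 42.364 mg
ferric ammonium citrate: 43.3 mg × (2670 mL / 750 mL) = 154.148 mg
ammonium chloride: 4.24 g × (2670 mL / 750 mL) = 15.094 g
beef extract: 5.89 g × (2670 mL / 750 mL) = 20.968 g
sodium pyruvate: 1 g × (2670 mL / 750 mL) = 3.560 g
cellobiose: 12 g × (2670 mL / 750 mL) = 42.720 g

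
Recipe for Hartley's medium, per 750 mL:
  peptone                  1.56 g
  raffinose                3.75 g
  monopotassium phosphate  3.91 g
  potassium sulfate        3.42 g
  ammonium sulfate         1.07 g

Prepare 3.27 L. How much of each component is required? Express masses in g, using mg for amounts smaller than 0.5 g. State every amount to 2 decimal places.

Scale factor = 3270 mL / 750 mL = 4.36.
peptone: 1.56 g × (3270 mL / 750 mL) = 6.80 g
raffinose: 3.75 g × (3270 mL / 750 mL) = 16.35 g
monopotassium phosphate: 3.91 g × (3270 mL / 750 mL) = 17.05 g
potassium sulfate: 3.42 g × (3270 mL / 750 mL) = 14.91 g
ammonium sulfate: 1.07 g × (3270 mL / 750 mL) = 4.67 g

peptone 6.80 g; raffinose 16.35 g; monopotassium phosphate 17.05 g; potassium sulfate 14.91 g; ammonium sulfate 4.67 g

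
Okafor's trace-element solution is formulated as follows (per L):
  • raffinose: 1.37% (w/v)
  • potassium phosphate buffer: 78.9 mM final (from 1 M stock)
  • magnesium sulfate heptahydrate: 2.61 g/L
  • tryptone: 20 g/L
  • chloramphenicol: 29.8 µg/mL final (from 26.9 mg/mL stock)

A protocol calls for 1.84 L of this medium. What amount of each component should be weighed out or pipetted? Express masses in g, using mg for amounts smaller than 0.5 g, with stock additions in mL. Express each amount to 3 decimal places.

raffinose 25.208 g; potassium phosphate buffer 145.176 mL; magnesium sulfate heptahydrate 4.802 g; tryptone 36.800 g; chloramphenicol 2.038 mL

Scale factor relative to 1 L: 1.84.
raffinose: 1.37% w/v = 13.7 g/L → 13.7 × 1.84 L = 25.208 g
potassium phosphate buffer: C1V1 = C2V2 → 78.9 mM × 1840 mL ÷ 1000 mM = 145.176 mL
magnesium sulfate heptahydrate: 2.61 g/L × 1.84 L = 4.802 g
tryptone: 20 g/L × 1.84 L = 36.800 g
chloramphenicol: dilute stock: 29.8 µg/mL × 1840 mL ÷ 26900 µg/mL = 2.038 mL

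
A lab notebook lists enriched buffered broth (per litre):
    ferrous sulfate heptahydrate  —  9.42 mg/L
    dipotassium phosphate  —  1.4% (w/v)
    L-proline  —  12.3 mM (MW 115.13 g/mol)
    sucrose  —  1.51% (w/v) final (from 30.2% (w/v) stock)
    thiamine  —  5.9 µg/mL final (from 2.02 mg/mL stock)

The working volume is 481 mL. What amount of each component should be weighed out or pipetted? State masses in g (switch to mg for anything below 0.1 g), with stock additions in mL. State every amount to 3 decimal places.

ferrous sulfate heptahydrate 4.531 mg; dipotassium phosphate 6.734 g; L-proline 0.681 g; sucrose 24.050 mL; thiamine 1.405 mL

Scale factor relative to 1 L: 0.481.
ferrous sulfate heptahydrate: 9.42 mg/L × 0.481 L = 4.531 mg
dipotassium phosphate: 1.4 g per 100 mL × 481 mL ÷ 100 = 6.734 g
L-proline: 12.3 mmol/L × 115.13 g/mol × 0.481 L ÷ 1000 = 0.681 g
sucrose: dilute stock: 1.51% ÷ 30.2% × 481 mL = 24.050 mL
thiamine: C1V1 = C2V2 → 5.9 µg/mL × 481 mL ÷ 2020 µg/mL = 1.405 mL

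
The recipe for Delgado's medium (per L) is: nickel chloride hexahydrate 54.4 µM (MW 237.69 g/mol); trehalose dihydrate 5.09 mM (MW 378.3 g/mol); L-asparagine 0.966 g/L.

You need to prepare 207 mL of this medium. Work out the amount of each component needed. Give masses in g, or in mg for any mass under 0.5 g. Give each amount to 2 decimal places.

Working volume: 207 mL = 0.207 L.
nickel chloride hexahydrate: 54.4 µmol/L × 237.69 g/mol × 0.207 L ÷ 1000 = 2.68 mg
trehalose dihydrate: 5.09 mmol/L × 378.3 mg/mmol × 0.207 L = 398.59 mg
L-asparagine: 0.966 g/L × 0.207 L = 0.199962 g = 199.96 mg

nickel chloride hexahydrate 2.68 mg; trehalose dihydrate 398.59 mg; L-asparagine 199.96 mg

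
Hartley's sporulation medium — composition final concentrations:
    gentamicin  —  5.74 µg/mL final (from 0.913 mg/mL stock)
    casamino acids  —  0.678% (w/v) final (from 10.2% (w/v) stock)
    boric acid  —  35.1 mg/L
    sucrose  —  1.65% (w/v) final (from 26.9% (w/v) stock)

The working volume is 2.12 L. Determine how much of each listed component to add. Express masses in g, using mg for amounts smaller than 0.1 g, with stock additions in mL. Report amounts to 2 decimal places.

gentamicin 13.33 mL; casamino acids 140.92 mL; boric acid 74.41 mg; sucrose 130.04 mL

Working volume: 2.12 L.
gentamicin: V = C2·V2/C1 = 5.74 µg/mL × 2120 mL ÷ 913 µg/mL = 13.33 mL
casamino acids: dilute stock: 0.678% ÷ 10.2% × 2120 mL = 140.92 mL
boric acid: 35.1 mg/L × 2.12 L = 74.41 mg
sucrose: dilute stock: 1.65% ÷ 26.9% × 2120 mL = 130.04 mL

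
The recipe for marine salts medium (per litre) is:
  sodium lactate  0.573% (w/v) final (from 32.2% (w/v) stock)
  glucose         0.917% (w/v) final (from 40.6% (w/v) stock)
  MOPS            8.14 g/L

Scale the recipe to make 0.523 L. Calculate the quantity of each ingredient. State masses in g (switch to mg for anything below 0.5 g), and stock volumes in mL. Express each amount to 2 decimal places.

sodium lactate 9.31 mL; glucose 11.81 mL; MOPS 4.26 g

Scale factor relative to 1 L: 0.523.
sodium lactate: C1V1 = C2V2 → 0.573% ÷ 32.2% × 523 mL = 9.31 mL
glucose: V = C2·V2/C1 = 0.917% ÷ 40.6% × 523 mL = 11.81 mL
MOPS: 8.14 g/L × 0.523 L = 4.26 g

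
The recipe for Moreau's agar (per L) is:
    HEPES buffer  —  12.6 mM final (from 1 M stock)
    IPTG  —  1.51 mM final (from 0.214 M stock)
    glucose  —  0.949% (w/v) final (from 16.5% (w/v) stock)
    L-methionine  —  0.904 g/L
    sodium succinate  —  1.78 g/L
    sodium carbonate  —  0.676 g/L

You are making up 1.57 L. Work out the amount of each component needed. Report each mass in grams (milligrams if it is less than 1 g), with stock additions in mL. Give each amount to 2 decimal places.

Working volume: 1.57 L.
HEPES buffer: V = C2·V2/C1 = 12.6 mM × 1570 mL ÷ 1000 mM = 19.78 mL
IPTG: C1V1 = C2V2 → 1.51 mM × 1570 mL ÷ 214 mM = 11.08 mL
glucose: dilute stock: 0.949% ÷ 16.5% × 1570 mL = 90.30 mL
L-methionine: 0.904 g/L × 1.57 L = 1.42 g
sodium succinate: 1.78 g/L × 1.57 L = 2.79 g
sodium carbonate: 0.676 g/L × 1.57 L = 1.06 g

HEPES buffer 19.78 mL; IPTG 11.08 mL; glucose 90.30 mL; L-methionine 1.42 g; sodium succinate 2.79 g; sodium carbonate 1.06 g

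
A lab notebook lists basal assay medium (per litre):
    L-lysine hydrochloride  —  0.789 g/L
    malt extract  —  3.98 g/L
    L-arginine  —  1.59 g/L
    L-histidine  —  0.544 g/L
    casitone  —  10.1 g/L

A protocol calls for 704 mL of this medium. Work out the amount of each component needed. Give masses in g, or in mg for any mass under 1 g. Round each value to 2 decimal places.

Working volume: 704 mL = 0.704 L.
L-lysine hydrochloride: 0.789 g/L × 0.704 L = 0.555456 g = 555.46 mg
malt extract: 3.98 g/L × 0.704 L = 2.80 g
L-arginine: 1.59 g/L × 0.704 L = 1.12 g
L-histidine: 0.544 g/L × 0.704 L = 0.382976 g = 382.98 mg
casitone: 10.1 g/L × 0.704 L = 7.11 g

L-lysine hydrochloride 555.46 mg; malt extract 2.80 g; L-arginine 1.12 g; L-histidine 382.98 mg; casitone 7.11 g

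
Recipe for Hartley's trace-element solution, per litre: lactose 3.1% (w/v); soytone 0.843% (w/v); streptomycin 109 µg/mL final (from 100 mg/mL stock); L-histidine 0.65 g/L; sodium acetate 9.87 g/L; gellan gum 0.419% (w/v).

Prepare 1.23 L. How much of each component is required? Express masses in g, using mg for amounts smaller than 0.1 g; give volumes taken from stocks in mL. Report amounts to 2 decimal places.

lactose 38.13 g; soytone 10.37 g; streptomycin 1.34 mL; L-histidine 0.80 g; sodium acetate 12.14 g; gellan gum 5.15 g

Working volume: 1.23 L.
lactose: 3.1 g per 100 mL × 1230 mL ÷ 100 = 38.13 g
soytone: 0.843 g per 100 mL × 1230 mL ÷ 100 = 10.37 g
streptomycin: C1V1 = C2V2 → 109 µg/mL × 1230 mL ÷ 100000 µg/mL = 1.34 mL
L-histidine: 0.65 g/L × 1.23 L = 0.80 g
sodium acetate: 9.87 g/L × 1.23 L = 12.14 g
gellan gum: 0.419 g per 100 mL × 1230 mL ÷ 100 = 5.15 g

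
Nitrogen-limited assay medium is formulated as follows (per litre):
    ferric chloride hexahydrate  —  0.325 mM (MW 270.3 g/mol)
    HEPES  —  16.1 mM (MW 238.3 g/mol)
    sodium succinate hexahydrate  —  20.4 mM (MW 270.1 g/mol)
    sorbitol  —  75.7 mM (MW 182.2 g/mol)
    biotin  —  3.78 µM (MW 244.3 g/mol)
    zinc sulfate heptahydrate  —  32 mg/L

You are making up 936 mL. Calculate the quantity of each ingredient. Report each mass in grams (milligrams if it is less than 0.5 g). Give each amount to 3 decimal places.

Scale factor relative to 1 L: 0.936.
ferric chloride hexahydrate: 0.325 mmol/L × 270.3 mg/mmol × 0.936 L = 82.225 mg
HEPES: 16.1 mmol/L × 238.3 g/mol × 0.936 L ÷ 1000 = 3.591 g
sodium succinate hexahydrate: 20.4 mmol/L × 270.1 g/mol × 0.936 L ÷ 1000 = 5.157 g
sorbitol: 75.7 mmol/L × 182.2 g/mol × 0.936 L ÷ 1000 = 12.910 g
biotin: 3.78 µmol/L × 244.3 g/mol × 0.936 L ÷ 1000 = 0.864 mg
zinc sulfate heptahydrate: 32 mg/L × 0.936 L = 29.952 mg

ferric chloride hexahydrate 82.225 mg; HEPES 3.591 g; sodium succinate hexahydrate 5.157 g; sorbitol 12.910 g; biotin 0.864 mg; zinc sulfate heptahydrate 29.952 mg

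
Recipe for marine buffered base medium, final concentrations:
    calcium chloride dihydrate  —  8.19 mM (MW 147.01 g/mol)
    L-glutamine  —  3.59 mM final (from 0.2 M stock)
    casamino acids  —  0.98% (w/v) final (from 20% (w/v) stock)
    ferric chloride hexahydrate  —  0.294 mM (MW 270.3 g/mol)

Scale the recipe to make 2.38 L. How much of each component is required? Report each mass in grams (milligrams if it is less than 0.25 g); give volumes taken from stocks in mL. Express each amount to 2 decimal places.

Scale factor relative to 1 L: 2.38.
calcium chloride dihydrate: 8.19 mmol/L × 147.01 g/mol × 2.38 L ÷ 1000 = 2.87 g
L-glutamine: V = C2·V2/C1 = 3.59 mM × 2380 mL ÷ 200 mM = 42.72 mL
casamino acids: dilute stock: 0.98% ÷ 20% × 2380 mL = 116.62 mL
ferric chloride hexahydrate: 0.294 mmol/L × 270.3 mg/mmol × 2.38 L = 189.13 mg

calcium chloride dihydrate 2.87 g; L-glutamine 42.72 mL; casamino acids 116.62 mL; ferric chloride hexahydrate 189.13 mg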